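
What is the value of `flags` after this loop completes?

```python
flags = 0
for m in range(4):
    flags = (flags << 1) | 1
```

Let's trace through this code step by step.

Initialize: flags = 0
Entering loop: for m in range(4):
After iteration 1: m = 0, flags = 1
After iteration 2: m = 1, flags = 3
After iteration 3: m = 2, flags = 7
After iteration 4: m = 3, flags = 15
Loop ends.

Final answer: 15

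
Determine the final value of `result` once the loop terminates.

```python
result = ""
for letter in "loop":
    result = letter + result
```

Let's trace through this code step by step.

Initialize: result = ''
Entering loop: for letter in "loop":
After iteration 1: letter = 'l', result = 'l'
After iteration 2: letter = 'o', result = 'ol'
After iteration 3: letter = 'o', result = 'ool'
After iteration 4: letter = 'p', result = 'pool'
Loop ends.

Final answer: 'pool'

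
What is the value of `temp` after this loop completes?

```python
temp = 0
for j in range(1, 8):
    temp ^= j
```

Let's trace through this code step by step.

Initialize: temp = 0
Entering loop: for j in range(1, 8):
After iteration 1: j = 1, temp = 1
After iteration 2: j = 2, temp = 3
After iteration 3: j = 3, temp = 0
After iteration 4: j = 4, temp = 4
After iteration 5: j = 5, temp = 1
After iteration 6: j = 6, temp = 7
After iteration 7: j = 7, temp = 0
Loop ends.

Final answer: 0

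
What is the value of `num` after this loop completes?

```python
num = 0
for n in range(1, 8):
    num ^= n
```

Let's trace through this code step by step.

Initialize: num = 0
Entering loop: for n in range(1, 8):
After iteration 1: n = 1, num = 1
After iteration 2: n = 2, num = 3
After iteration 3: n = 3, num = 0
After iteration 4: n = 4, num = 4
After iteration 5: n = 5, num = 1
After iteration 6: n = 6, num = 7
After iteration 7: n = 7, num = 0
Loop ends.

Final answer: 0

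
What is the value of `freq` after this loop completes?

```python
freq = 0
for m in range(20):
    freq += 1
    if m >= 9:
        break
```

Let's trace through this code step by step.

Initialize: freq = 0
Entering loop: for m in range(20):
After iteration 1: m = 0, freq = 1
After iteration 2: m = 1, freq = 2
After iteration 3: m = 2, freq = 3
After iteration 4: m = 3, freq = 4
After iteration 5: m = 4, freq = 5
After iteration 6: m = 5, freq = 6
After iteration 7: m = 6, freq = 7
After iteration 8: m = 7, freq = 8
After iteration 9: m = 8, freq = 9
After iteration 10: m = 9, freq = 10
Loop ends.

Final answer: 10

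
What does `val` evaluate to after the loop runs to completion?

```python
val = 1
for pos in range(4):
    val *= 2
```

Let's trace through this code step by step.

Initialize: val = 1
Entering loop: for pos in range(4):
After iteration 1: pos = 0, val = 2
After iteration 2: pos = 1, val = 4
After iteration 3: pos = 2, val = 8
After iteration 4: pos = 3, val = 16
Loop ends.

Final answer: 16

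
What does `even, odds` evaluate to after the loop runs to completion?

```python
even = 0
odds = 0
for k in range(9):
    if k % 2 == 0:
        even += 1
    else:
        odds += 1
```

Let's trace through this code step by step.

Initialize: even = 0
Initialize: odds = 0
Entering loop: for k in range(9):
After iteration 1: k = 0, even = 1, odds = 0
After iteration 2: k = 1, even = 1, odds = 1
After iteration 3: k = 2, even = 2, odds = 1
After iteration 4: k = 3, even = 2, odds = 2
After iteration 5: k = 4, even = 3, odds = 2
After iteration 6: k = 5, even = 3, odds = 3
After iteration 7: k = 6, even = 4, odds = 3
After iteration 8: k = 7, even = 4, odds = 4
After iteration 9: k = 8, even = 5, odds = 4
Loop ends.

Final answer: 5, 4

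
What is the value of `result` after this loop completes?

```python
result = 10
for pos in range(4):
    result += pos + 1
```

Let's trace through this code step by step.

Initialize: result = 10
Entering loop: for pos in range(4):
After iteration 1: pos = 0, result = 11
After iteration 2: pos = 1, result = 13
After iteration 3: pos = 2, result = 16
After iteration 4: pos = 3, result = 20
Loop ends.

Final answer: 20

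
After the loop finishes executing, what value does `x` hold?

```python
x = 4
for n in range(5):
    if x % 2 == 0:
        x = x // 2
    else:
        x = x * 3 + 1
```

Let's trace through this code step by step.

Initialize: x = 4
Entering loop: for n in range(5):
After iteration 1: n = 0, x = 2
After iteration 2: n = 1, x = 1
After iteration 3: n = 2, x = 4
After iteration 4: n = 3, x = 2
After iteration 5: n = 4, x = 1
Loop ends.

Final answer: 1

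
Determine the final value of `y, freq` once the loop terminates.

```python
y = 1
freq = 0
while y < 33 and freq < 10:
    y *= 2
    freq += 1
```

Let's trace through this code step by step.

Initialize: y = 1
Initialize: freq = 0
Entering loop: while y < 33 and freq < 10:
After iteration 1: y = 2, freq = 1
After iteration 2: y = 4, freq = 2
After iteration 3: y = 8, freq = 3
After iteration 4: y = 16, freq = 4
After iteration 5: y = 32, freq = 5
After iteration 6: y = 64, freq = 6
Loop ends.

Final answer: 64, 6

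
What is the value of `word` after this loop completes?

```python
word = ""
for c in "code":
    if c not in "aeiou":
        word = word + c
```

Let's trace through this code step by step.

Initialize: word = ''
Entering loop: for c in "code":
After iteration 1: c = 'c', word = 'c'
After iteration 2: c = 'o', word = 'c'
After iteration 3: c = 'd', word = 'cd'
After iteration 4: c = 'e', word = 'cd'
Loop ends.

Final answer: 'cd'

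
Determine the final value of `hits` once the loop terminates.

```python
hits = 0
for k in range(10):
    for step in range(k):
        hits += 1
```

Let's trace through this code step by step.

Initialize: hits = 0
Entering loop: for k in range(10):
After iteration 1: k = 0, hits = 0
After iteration 2: k = 1, hits = 1, step = 0
After iteration 3: k = 2, hits = 3, step = 1
After iteration 4: k = 3, hits = 6, step = 2
After iteration 5: k = 4, hits = 10, step = 3
After iteration 6: k = 5, hits = 15, step = 4
After iteration 7: k = 6, hits = 21, step = 5
After iteration 8: k = 7, hits = 28, step = 6
After iteration 9: k = 8, hits = 36, step = 7
After iteration 10: k = 9, hits = 45, step = 8
Loop ends.

Final answer: 45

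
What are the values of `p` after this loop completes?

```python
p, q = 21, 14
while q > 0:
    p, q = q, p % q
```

Let's trace through this code step by step.

Initialize: p = 21
Initialize: q = 14
Entering loop: while q > 0:
After iteration 1: p = 14, q = 7
After iteration 2: p = 7, q = 0
Loop ends.

Final answer: 7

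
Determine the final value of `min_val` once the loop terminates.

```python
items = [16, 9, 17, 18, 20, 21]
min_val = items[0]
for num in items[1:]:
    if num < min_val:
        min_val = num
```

Let's trace through this code step by step.

Initialize: items = [16, 9, 17, 18, 20, 21]
Initialize: min_val = 16
Entering loop: for num in items[1:]:
After iteration 1: num = 9, min_val = 9
After iteration 2: num = 17, min_val = 9
After iteration 3: num = 18, min_val = 9
After iteration 4: num = 20, min_val = 9
After iteration 5: num = 21, min_val = 9
Loop ends.

Final answer: 9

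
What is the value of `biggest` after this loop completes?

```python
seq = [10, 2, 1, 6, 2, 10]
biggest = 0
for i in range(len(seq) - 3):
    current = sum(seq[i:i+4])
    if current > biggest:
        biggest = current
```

Let's trace through this code step by step.

Initialize: seq = [10, 2, 1, 6, 2, 10]
Initialize: biggest = 0
Entering loop: for i in range(len(seq) - 3):
After iteration 1: i = 0, biggest = 19, current = 19
After iteration 2: i = 1, biggest = 19, current = 11
After iteration 3: i = 2, biggest = 19, current = 19
Loop ends.

Final answer: 19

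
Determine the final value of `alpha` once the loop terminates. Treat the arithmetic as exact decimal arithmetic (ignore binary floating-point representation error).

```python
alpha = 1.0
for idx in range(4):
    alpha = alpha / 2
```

Let's trace through this code step by step.

Initialize: alpha = 1.0
Entering loop: for idx in range(4):
After iteration 1: idx = 0, alpha = 0.5
After iteration 2: idx = 1, alpha = 0.25
After iteration 3: idx = 2, alpha = 0.125
After iteration 4: idx = 3, alpha = 0.0625
Loop ends.

Final answer: 0.0625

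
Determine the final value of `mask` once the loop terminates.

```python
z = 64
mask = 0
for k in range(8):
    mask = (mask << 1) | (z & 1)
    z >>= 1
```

Let's trace through this code step by step.

Initialize: z = 64
Initialize: mask = 0
Entering loop: for k in range(8):
After iteration 1: k = 0, z = 32, mask = 0
After iteration 2: k = 1, z = 16, mask = 0
After iteration 3: k = 2, z = 8, mask = 0
After iteration 4: k = 3, z = 4, mask = 0
After iteration 5: k = 4, z = 2, mask = 0
After iteration 6: k = 5, z = 1, mask = 0
After iteration 7: k = 6, z = 0, mask = 1
After iteration 8: k = 7, z = 0, mask = 2
Loop ends.

Final answer: 2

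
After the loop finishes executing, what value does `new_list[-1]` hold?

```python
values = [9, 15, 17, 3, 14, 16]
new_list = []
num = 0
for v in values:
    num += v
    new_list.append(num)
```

Let's trace through this code step by step.

Initialize: values = [9, 15, 17, 3, 14, 16]
Initialize: new_list = []
Initialize: num = 0
Entering loop: for v in values:
After iteration 1: v = 9, new_list = [9], num = 9
After iteration 2: v = 15, new_list = [9, 24], num = 24
After iteration 3: v = 17, new_list = [9, 24, 41], num = 41
After iteration 4: v = 3, new_list = [9, 24, 41, 44], num = 44
After iteration 5: v = 14, new_list = [9, 24, 41, 44, 58], num = 58
After iteration 6: v = 16, new_list = [9, 24, 41, 44, 58, 74], num = 74
Loop ends.
new_list[-1] = 74

Final answer: 74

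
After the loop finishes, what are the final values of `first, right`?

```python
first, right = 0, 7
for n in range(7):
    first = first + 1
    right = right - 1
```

Let's trace through this code step by step.

Initialize: first = 0
Initialize: right = 7
Entering loop: for n in range(7):
After iteration 1: n = 0, first = 1, right = 6
After iteration 2: n = 1, first = 2, right = 5
After iteration 3: n = 2, first = 3, right = 4
After iteration 4: n = 3, first = 4, right = 3
After iteration 5: n = 4, first = 5, right = 2
After iteration 6: n = 5, first = 6, right = 1
After iteration 7: n = 6, first = 7, right = 0
Loop ends.

Final answer: 7, 0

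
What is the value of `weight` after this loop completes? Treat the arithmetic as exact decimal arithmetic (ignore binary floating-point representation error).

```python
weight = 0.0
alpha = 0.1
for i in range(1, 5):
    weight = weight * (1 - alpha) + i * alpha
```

Let's trace through this code step by step.

Initialize: weight = 0.0
Initialize: alpha = 0.1
Entering loop: for i in range(1, 5):
After iteration 1: i = 1, weight = 0.1
After iteration 2: i = 2, weight = 0.29
After iteration 3: i = 3, weight = 0.561
After iteration 4: i = 4, weight = 0.9049
Loop ends.

Final answer: 0.9049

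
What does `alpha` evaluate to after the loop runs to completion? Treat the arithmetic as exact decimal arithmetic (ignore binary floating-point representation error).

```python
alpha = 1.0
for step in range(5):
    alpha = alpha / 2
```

Let's trace through this code step by step.

Initialize: alpha = 1.0
Entering loop: for step in range(5):
After iteration 1: step = 0, alpha = 0.5
After iteration 2: step = 1, alpha = 0.25
After iteration 3: step = 2, alpha = 0.125
After iteration 4: step = 3, alpha = 0.0625
After iteration 5: step = 4, alpha = 0.03125
Loop ends.

Final answer: 0.03125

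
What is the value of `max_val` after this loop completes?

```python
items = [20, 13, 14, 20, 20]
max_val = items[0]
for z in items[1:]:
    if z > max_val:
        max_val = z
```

Let's trace through this code step by step.

Initialize: items = [20, 13, 14, 20, 20]
Initialize: max_val = 20
Entering loop: for z in items[1:]:
After iteration 1: z = 13, max_val = 20
After iteration 2: z = 14, max_val = 20
After iteration 3: z = 20, max_val = 20
After iteration 4: z = 20, max_val = 20
Loop ends.

Final answer: 20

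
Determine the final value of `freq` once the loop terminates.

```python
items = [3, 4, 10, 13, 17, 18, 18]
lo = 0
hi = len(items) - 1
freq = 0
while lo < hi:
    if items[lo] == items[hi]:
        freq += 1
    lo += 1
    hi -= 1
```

Let's trace through this code step by step.

Initialize: items = [3, 4, 10, 13, 17, 18, 18]
Initialize: lo = 0
Initialize: hi = 6
Initialize: freq = 0
Entering loop: while lo < hi:
After iteration 1: lo = 1, hi = 5, freq = 0
After iteration 2: lo = 2, hi = 4, freq = 0
After iteration 3: lo = 3, hi = 3, freq = 0
Loop ends.

Final answer: 0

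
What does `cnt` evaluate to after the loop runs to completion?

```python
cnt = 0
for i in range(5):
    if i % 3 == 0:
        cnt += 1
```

Let's trace through this code step by step.

Initialize: cnt = 0
Entering loop: for i in range(5):
After iteration 1: i = 0, cnt = 1
After iteration 2: i = 1, cnt = 1
After iteration 3: i = 2, cnt = 1
After iteration 4: i = 3, cnt = 2
After iteration 5: i = 4, cnt = 2
Loop ends.

Final answer: 2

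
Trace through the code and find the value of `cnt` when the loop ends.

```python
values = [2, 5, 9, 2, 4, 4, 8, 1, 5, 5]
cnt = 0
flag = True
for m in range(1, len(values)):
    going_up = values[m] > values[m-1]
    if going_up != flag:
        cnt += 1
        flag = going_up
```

Let's trace through this code step by step.

Initialize: values = [2, 5, 9, 2, 4, 4, 8, 1, 5, 5]
Initialize: cnt = 0
Initialize: flag = True
Entering loop: for m in range(1, len(values)):
After iteration 1: m = 1, cnt = 0, flag = True, going_up = True
After iteration 2: m = 2, cnt = 0, flag = True, going_up = True
After iteration 3: m = 3, cnt = 1, flag = False, going_up = False
After iteration 4: m = 4, cnt = 2, flag = True, going_up = True
After iteration 5: m = 5, cnt = 3, flag = False, going_up = False
After iteration 6: m = 6, cnt = 4, flag = True, going_up = True
After iteration 7: m = 7, cnt = 5, flag = False, going_up = False
After iteration 8: m = 8, cnt = 6, flag = True, going_up = True
After iteration 9: m = 9, cnt = 7, flag = False, going_up = False
Loop ends.

Final answer: 7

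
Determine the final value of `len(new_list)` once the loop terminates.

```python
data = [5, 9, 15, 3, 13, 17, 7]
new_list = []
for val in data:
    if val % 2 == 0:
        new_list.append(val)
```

Let's trace through this code step by step.

Initialize: data = [5, 9, 15, 3, 13, 17, 7]
Initialize: new_list = []
Entering loop: for val in data:
After iteration 1: val = 5, new_list = []
After iteration 2: val = 9, new_list = []
After iteration 3: val = 15, new_list = []
After iteration 4: val = 3, new_list = []
After iteration 5: val = 13, new_list = []
After iteration 6: val = 17, new_list = []
After iteration 7: val = 7, new_list = []
Loop ends.
len(new_list) = 0

Final answer: 0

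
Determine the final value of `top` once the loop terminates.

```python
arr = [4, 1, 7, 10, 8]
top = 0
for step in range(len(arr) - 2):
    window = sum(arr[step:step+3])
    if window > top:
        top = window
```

Let's trace through this code step by step.

Initialize: arr = [4, 1, 7, 10, 8]
Initialize: top = 0
Entering loop: for step in range(len(arr) - 2):
After iteration 1: step = 0, top = 12, window = 12
After iteration 2: step = 1, top = 18, window = 18
After iteration 3: step = 2, top = 25, window = 25
Loop ends.

Final answer: 25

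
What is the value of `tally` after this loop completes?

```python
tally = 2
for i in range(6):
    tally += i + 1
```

Let's trace through this code step by step.

Initialize: tally = 2
Entering loop: for i in range(6):
After iteration 1: i = 0, tally = 3
After iteration 2: i = 1, tally = 5
After iteration 3: i = 2, tally = 8
After iteration 4: i = 3, tally = 12
After iteration 5: i = 4, tally = 17
After iteration 6: i = 5, tally = 23
Loop ends.

Final answer: 23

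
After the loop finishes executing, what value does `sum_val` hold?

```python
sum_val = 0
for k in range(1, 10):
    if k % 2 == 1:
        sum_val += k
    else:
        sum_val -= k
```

Let's trace through this code step by step.

Initialize: sum_val = 0
Entering loop: for k in range(1, 10):
After iteration 1: k = 1, sum_val = 1
After iteration 2: k = 2, sum_val = -1
After iteration 3: k = 3, sum_val = 2
After iteration 4: k = 4, sum_val = -2
After iteration 5: k = 5, sum_val = 3
After iteration 6: k = 6, sum_val = -3
After iteration 7: k = 7, sum_val = 4
After iteration 8: k = 8, sum_val = -4
After iteration 9: k = 9, sum_val = 5
Loop ends.

Final answer: 5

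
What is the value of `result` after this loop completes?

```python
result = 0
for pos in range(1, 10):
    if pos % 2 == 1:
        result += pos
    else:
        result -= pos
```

Let's trace through this code step by step.

Initialize: result = 0
Entering loop: for pos in range(1, 10):
After iteration 1: pos = 1, result = 1
After iteration 2: pos = 2, result = -1
After iteration 3: pos = 3, result = 2
After iteration 4: pos = 4, result = -2
After iteration 5: pos = 5, result = 3
After iteration 6: pos = 6, result = -3
After iteration 7: pos = 7, result = 4
After iteration 8: pos = 8, result = -4
After iteration 9: pos = 9, result = 5
Loop ends.

Final answer: 5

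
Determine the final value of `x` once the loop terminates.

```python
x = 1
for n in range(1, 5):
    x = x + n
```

Let's trace through this code step by step.

Initialize: x = 1
Entering loop: for n in range(1, 5):
After iteration 1: n = 1, x = 2
After iteration 2: n = 2, x = 4
After iteration 3: n = 3, x = 7
After iteration 4: n = 4, x = 11
Loop ends.

Final answer: 11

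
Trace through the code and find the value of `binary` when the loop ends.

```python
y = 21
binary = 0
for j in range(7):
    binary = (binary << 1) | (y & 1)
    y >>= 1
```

Let's trace through this code step by step.

Initialize: y = 21
Initialize: binary = 0
Entering loop: for j in range(7):
After iteration 1: j = 0, y = 10, binary = 1
After iteration 2: j = 1, y = 5, binary = 2
After iteration 3: j = 2, y = 2, binary = 5
After iteration 4: j = 3, y = 1, binary = 10
After iteration 5: j = 4, y = 0, binary = 21
After iteration 6: j = 5, y = 0, binary = 42
After iteration 7: j = 6, y = 0, binary = 84
Loop ends.

Final answer: 84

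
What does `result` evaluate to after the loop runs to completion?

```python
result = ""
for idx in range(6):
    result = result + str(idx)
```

Let's trace through this code step by step.

Initialize: result = ''
Entering loop: for idx in range(6):
After iteration 1: idx = 0, result = '0'
After iteration 2: idx = 1, result = '01'
After iteration 3: idx = 2, result = '012'
After iteration 4: idx = 3, result = '0123'
After iteration 5: idx = 4, result = '01234'
After iteration 6: idx = 5, result = '012345'
Loop ends.

Final answer: '012345'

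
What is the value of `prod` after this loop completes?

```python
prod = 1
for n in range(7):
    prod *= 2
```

Let's trace through this code step by step.

Initialize: prod = 1
Entering loop: for n in range(7):
After iteration 1: n = 0, prod = 2
After iteration 2: n = 1, prod = 4
After iteration 3: n = 2, prod = 8
After iteration 4: n = 3, prod = 16
After iteration 5: n = 4, prod = 32
After iteration 6: n = 5, prod = 64
After iteration 7: n = 6, prod = 128
Loop ends.

Final answer: 128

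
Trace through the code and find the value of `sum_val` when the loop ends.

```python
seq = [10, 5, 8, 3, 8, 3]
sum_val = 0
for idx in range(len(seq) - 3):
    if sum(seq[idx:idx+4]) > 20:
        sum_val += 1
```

Let's trace through this code step by step.

Initialize: seq = [10, 5, 8, 3, 8, 3]
Initialize: sum_val = 0
Entering loop: for idx in range(len(seq) - 3):
After iteration 1: idx = 0, sum_val = 1
After iteration 2: idx = 1, sum_val = 2
After iteration 3: idx = 2, sum_val = 3
Loop ends.

Final answer: 3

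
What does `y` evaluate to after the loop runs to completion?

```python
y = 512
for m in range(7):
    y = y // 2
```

Let's trace through this code step by step.

Initialize: y = 512
Entering loop: for m in range(7):
After iteration 1: m = 0, y = 256
After iteration 2: m = 1, y = 128
After iteration 3: m = 2, y = 64
After iteration 4: m = 3, y = 32
After iteration 5: m = 4, y = 16
After iteration 6: m = 5, y = 8
After iteration 7: m = 6, y = 4
Loop ends.

Final answer: 4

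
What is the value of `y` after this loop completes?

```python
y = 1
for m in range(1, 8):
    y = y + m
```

Let's trace through this code step by step.

Initialize: y = 1
Entering loop: for m in range(1, 8):
After iteration 1: m = 1, y = 2
After iteration 2: m = 2, y = 4
After iteration 3: m = 3, y = 7
After iteration 4: m = 4, y = 11
After iteration 5: m = 5, y = 16
After iteration 6: m = 6, y = 22
After iteration 7: m = 7, y = 29
Loop ends.

Final answer: 29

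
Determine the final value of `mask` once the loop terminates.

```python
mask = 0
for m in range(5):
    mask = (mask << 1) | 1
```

Let's trace through this code step by step.

Initialize: mask = 0
Entering loop: for m in range(5):
After iteration 1: m = 0, mask = 1
After iteration 2: m = 1, mask = 3
After iteration 3: m = 2, mask = 7
After iteration 4: m = 3, mask = 15
After iteration 5: m = 4, mask = 31
Loop ends.

Final answer: 31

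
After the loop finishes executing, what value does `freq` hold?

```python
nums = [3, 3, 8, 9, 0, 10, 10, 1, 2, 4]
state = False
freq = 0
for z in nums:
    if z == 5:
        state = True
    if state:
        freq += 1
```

Let's trace through this code step by step.

Initialize: nums = [3, 3, 8, 9, 0, 10, 10, 1, 2, 4]
Initialize: state = False
Initialize: freq = 0
Entering loop: for z in nums:
After iteration 1: z = 3, freq = 0
After iteration 2: z = 3, freq = 0
After iteration 3: z = 8, freq = 0
After iteration 4: z = 9, freq = 0
After iteration 5: z = 0, freq = 0
After iteration 6: z = 10, freq = 0
After iteration 7: z = 10, freq = 0
After iteration 8: z = 1, freq = 0
After iteration 9: z = 2, freq = 0
After iteration 10: z = 4, freq = 0
Loop ends.

Final answer: 0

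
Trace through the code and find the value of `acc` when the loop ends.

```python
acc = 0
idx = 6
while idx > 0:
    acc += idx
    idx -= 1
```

Let's trace through this code step by step.

Initialize: acc = 0
Initialize: idx = 6
Entering loop: while idx > 0:
After iteration 1: acc = 6, idx = 5
After iteration 2: acc = 11, idx = 4
After iteration 3: acc = 15, idx = 3
After iteration 4: acc = 18, idx = 2
After iteration 5: acc = 20, idx = 1
After iteration 6: acc = 21, idx = 0
Loop ends.

Final answer: 21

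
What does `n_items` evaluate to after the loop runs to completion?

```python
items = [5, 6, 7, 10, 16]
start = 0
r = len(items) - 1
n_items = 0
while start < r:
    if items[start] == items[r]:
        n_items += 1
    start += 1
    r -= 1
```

Let's trace through this code step by step.

Initialize: items = [5, 6, 7, 10, 16]
Initialize: start = 0
Initialize: r = 4
Initialize: n_items = 0
Entering loop: while start < r:
After iteration 1: start = 1, r = 3, n_items = 0
After iteration 2: start = 2, r = 2, n_items = 0
Loop ends.

Final answer: 0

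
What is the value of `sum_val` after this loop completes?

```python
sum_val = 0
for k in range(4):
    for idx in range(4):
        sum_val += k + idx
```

Let's trace through this code step by step.

Initialize: sum_val = 0
Entering loop: for k in range(4):
After iteration 1: k = 0, sum_val = 6
After iteration 2: k = 1, sum_val = 16
After iteration 3: k = 2, sum_val = 30
After iteration 4: k = 3, sum_val = 48
Loop ends.

Final answer: 48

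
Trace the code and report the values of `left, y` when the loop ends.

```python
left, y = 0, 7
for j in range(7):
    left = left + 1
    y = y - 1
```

Let's trace through this code step by step.

Initialize: left = 0
Initialize: y = 7
Entering loop: for j in range(7):
After iteration 1: j = 0, left = 1, y = 6
After iteration 2: j = 1, left = 2, y = 5
After iteration 3: j = 2, left = 3, y = 4
After iteration 4: j = 3, left = 4, y = 3
After iteration 5: j = 4, left = 5, y = 2
After iteration 6: j = 5, left = 6, y = 1
After iteration 7: j = 6, left = 7, y = 0
Loop ends.

Final answer: 7, 0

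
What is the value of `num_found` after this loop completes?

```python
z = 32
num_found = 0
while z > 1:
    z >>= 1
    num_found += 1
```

Let's trace through this code step by step.

Initialize: z = 32
Initialize: num_found = 0
Entering loop: while z > 1:
After iteration 1: z = 16, num_found = 1
After iteration 2: z = 8, num_found = 2
After iteration 3: z = 4, num_found = 3
After iteration 4: z = 2, num_found = 4
After iteration 5: z = 1, num_found = 5
Loop ends.

Final answer: 5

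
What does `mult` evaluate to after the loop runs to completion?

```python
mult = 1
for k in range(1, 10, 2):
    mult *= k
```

Let's trace through this code step by step.

Initialize: mult = 1
Entering loop: for k in range(1, 10, 2):
After iteration 1: k = 1, mult = 1
After iteration 2: k = 3, mult = 3
After iteration 3: k = 5, mult = 15
After iteration 4: k = 7, mult = 105
After iteration 5: k = 9, mult = 945
Loop ends.

Final answer: 945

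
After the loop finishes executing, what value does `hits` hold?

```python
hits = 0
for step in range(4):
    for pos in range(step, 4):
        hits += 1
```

Let's trace through this code step by step.

Initialize: hits = 0
Entering loop: for step in range(4):
After iteration 1: step = 0, hits = 4
After iteration 2: step = 1, hits = 7
After iteration 3: step = 2, hits = 9
After iteration 4: step = 3, hits = 10
Loop ends.

Final answer: 10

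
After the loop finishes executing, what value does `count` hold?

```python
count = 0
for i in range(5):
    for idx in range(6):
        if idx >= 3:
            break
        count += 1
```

Let's trace through this code step by step.

Initialize: count = 0
Entering loop: for i in range(5):
After iteration 1: i = 0, count = 3
After iteration 2: i = 1, count = 6
After iteration 3: i = 2, count = 9
After iteration 4: i = 3, count = 12
After iteration 5: i = 4, count = 15
Loop ends.

Final answer: 15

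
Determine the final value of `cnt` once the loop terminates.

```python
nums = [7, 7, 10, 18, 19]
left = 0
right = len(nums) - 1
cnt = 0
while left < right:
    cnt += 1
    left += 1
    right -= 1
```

Let's trace through this code step by step.

Initialize: nums = [7, 7, 10, 18, 19]
Initialize: left = 0
Initialize: right = 4
Initialize: cnt = 0
Entering loop: while left < right:
After iteration 1: left = 1, right = 3, cnt = 1
After iteration 2: left = 2, right = 2, cnt = 2
Loop ends.

Final answer: 2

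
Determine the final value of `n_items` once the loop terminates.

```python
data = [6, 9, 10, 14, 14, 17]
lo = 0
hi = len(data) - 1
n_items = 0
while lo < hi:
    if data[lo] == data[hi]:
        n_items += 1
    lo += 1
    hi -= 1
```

Let's trace through this code step by step.

Initialize: data = [6, 9, 10, 14, 14, 17]
Initialize: lo = 0
Initialize: hi = 5
Initialize: n_items = 0
Entering loop: while lo < hi:
After iteration 1: lo = 1, hi = 4, n_items = 0
After iteration 2: lo = 2, hi = 3, n_items = 0
After iteration 3: lo = 3, hi = 2, n_items = 0
Loop ends.

Final answer: 0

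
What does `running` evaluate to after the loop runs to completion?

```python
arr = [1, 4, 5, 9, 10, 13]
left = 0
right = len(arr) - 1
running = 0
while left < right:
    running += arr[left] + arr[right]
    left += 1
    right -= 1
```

Let's trace through this code step by step.

Initialize: arr = [1, 4, 5, 9, 10, 13]
Initialize: left = 0
Initialize: right = 5
Initialize: running = 0
Entering loop: while left < right:
After iteration 1: left = 1, right = 4, running = 14
After iteration 2: left = 2, right = 3, running = 28
After iteration 3: left = 3, right = 2, running = 42
Loop ends.

Final answer: 42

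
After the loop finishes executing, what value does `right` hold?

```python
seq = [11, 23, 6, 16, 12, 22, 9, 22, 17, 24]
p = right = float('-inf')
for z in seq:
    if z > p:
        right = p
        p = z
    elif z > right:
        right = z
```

Let's trace through this code step by step.

Initialize: seq = [11, 23, 6, 16, 12, 22, 9, 22, 17, 24]
Initialize: p = -inf
Initialize: right = -inf
Entering loop: for z in seq:
After iteration 1: z = 11, p = 11, right = -inf
After iteration 2: z = 23, p = 23, right = 11
After iteration 3: z = 6, p = 23, right = 11
After iteration 4: z = 16, p = 23, right = 16
After iteration 5: z = 12, p = 23, right = 16
After iteration 6: z = 22, p = 23, right = 22
After iteration 7: z = 9, p = 23, right = 22
After iteration 8: z = 22, p = 23, right = 22
After iteration 9: z = 17, p = 23, right = 22
After iteration 10: z = 24, p = 24, right = 23
Loop ends.

Final answer: 23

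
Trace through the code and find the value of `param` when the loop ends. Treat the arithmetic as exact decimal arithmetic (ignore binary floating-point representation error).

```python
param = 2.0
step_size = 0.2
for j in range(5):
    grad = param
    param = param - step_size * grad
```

Let's trace through this code step by step.

Initialize: param = 2.0
Initialize: step_size = 0.2
Entering loop: for j in range(5):
After iteration 1: j = 0, param = 1.6, grad = 2.0
After iteration 2: j = 1, param = 1.28, grad = 1.6
After iteration 3: j = 2, param = 1.024, grad = 1.28
After iteration 4: j = 3, param = 0.8192, grad = 1.024
After iteration 5: j = 4, param = 0.65536, grad = 0.8192
Loop ends.

Final answer: 0.65536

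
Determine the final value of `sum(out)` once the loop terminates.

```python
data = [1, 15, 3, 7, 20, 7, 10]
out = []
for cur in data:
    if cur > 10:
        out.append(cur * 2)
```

Let's trace through this code step by step.

Initialize: data = [1, 15, 3, 7, 20, 7, 10]
Initialize: out = []
Entering loop: for cur in data:
After iteration 1: cur = 1, out = []
After iteration 2: cur = 15, out = [30]
After iteration 3: cur = 3, out = [30]
After iteration 4: cur = 7, out = [30]
After iteration 5: cur = 20, out = [30, 40]
After iteration 6: cur = 7, out = [30, 40]
After iteration 7: cur = 10, out = [30, 40]
Loop ends.
sum(out) = 70

Final answer: 70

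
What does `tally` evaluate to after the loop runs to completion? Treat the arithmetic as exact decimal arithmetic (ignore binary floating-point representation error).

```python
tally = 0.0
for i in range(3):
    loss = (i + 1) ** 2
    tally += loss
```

Let's trace through this code step by step.

Initialize: tally = 0.0
Entering loop: for i in range(3):
After iteration 1: i = 0, tally = 1.0, loss = 1
After iteration 2: i = 1, tally = 5.0, loss = 4
After iteration 3: i = 2, tally = 14.0, loss = 9
Loop ends.

Final answer: 14.0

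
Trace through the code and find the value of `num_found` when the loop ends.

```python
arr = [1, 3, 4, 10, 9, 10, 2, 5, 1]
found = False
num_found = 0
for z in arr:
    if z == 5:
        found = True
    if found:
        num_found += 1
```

Let's trace through this code step by step.

Initialize: arr = [1, 3, 4, 10, 9, 10, 2, 5, 1]
Initialize: found = False
Initialize: num_found = 0
Entering loop: for z in arr:
After iteration 1: z = 1, found = False, num_found = 0
After iteration 2: z = 3, found = False, num_found = 0
After iteration 3: z = 4, found = False, num_found = 0
After iteration 4: z = 10, found = False, num_found = 0
After iteration 5: z = 9, found = False, num_found = 0
After iteration 6: z = 10, found = False, num_found = 0
After iteration 7: z = 2, found = False, num_found = 0
After iteration 8: z = 5, found = True, num_found = 1
After iteration 9: z = 1, found = True, num_found = 2
Loop ends.

Final answer: 2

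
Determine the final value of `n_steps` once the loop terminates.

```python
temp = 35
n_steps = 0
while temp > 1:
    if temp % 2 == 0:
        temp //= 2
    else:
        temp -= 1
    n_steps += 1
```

Let's trace through this code step by step.

Initialize: temp = 35
Initialize: n_steps = 0
Entering loop: while temp > 1:
After iteration 1: temp = 34, n_steps = 1
After iteration 2: temp = 17, n_steps = 2
After iteration 3: temp = 16, n_steps = 3
After iteration 4: temp = 8, n_steps = 4
After iteration 5: temp = 4, n_steps = 5
After iteration 6: temp = 2, n_steps = 6
After iteration 7: temp = 1, n_steps = 7
Loop ends.

Final answer: 7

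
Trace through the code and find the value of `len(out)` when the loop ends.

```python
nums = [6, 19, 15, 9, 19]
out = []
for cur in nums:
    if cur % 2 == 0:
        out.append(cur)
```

Let's trace through this code step by step.

Initialize: nums = [6, 19, 15, 9, 19]
Initialize: out = []
Entering loop: for cur in nums:
After iteration 1: cur = 6, out = [6]
After iteration 2: cur = 19, out = [6]
After iteration 3: cur = 15, out = [6]
After iteration 4: cur = 9, out = [6]
After iteration 5: cur = 19, out = [6]
Loop ends.
len(out) = 1

Final answer: 1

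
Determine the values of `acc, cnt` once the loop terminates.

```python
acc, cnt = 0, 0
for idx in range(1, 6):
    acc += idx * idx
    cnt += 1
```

Let's trace through this code step by step.

Initialize: acc = 0
Initialize: cnt = 0
Entering loop: for idx in range(1, 6):
After iteration 1: idx = 1, acc = 1, cnt = 1
After iteration 2: idx = 2, acc = 5, cnt = 2
After iteration 3: idx = 3, acc = 14, cnt = 3
After iteration 4: idx = 4, acc = 30, cnt = 4
After iteration 5: idx = 5, acc = 55, cnt = 5
Loop ends.

Final answer: 55, 5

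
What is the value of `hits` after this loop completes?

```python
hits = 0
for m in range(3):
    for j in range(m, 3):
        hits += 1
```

Let's trace through this code step by step.

Initialize: hits = 0
Entering loop: for m in range(3):
After iteration 1: m = 0, hits = 3
After iteration 2: m = 1, hits = 5
After iteration 3: m = 2, hits = 6
Loop ends.

Final answer: 6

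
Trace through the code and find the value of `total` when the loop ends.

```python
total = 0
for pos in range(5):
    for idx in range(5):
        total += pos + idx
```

Let's trace through this code step by step.

Initialize: total = 0
Entering loop: for pos in range(5):
After iteration 1: pos = 0, total = 10
After iteration 2: pos = 1, total = 25
After iteration 3: pos = 2, total = 45
After iteration 4: pos = 3, total = 70
After iteration 5: pos = 4, total = 100
Loop ends.

Final answer: 100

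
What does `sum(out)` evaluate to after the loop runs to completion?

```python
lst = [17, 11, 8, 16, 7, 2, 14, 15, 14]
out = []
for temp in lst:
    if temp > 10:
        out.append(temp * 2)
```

Let's trace through this code step by step.

Initialize: lst = [17, 11, 8, 16, 7, 2, 14, 15, 14]
Initialize: out = []
Entering loop: for temp in lst:
After iteration 1: temp = 17, out = [34]
After iteration 2: temp = 11, out = [34, 22]
After iteration 3: temp = 8, out = [34, 22]
After iteration 4: temp = 16, out = [34, 22, 32]
After iteration 5: temp = 7, out = [34, 22, 32]
After iteration 6: temp = 2, out = [34, 22, 32]
After iteration 7: temp = 14, out = [34, 22, 32, 28]
After iteration 8: temp = 15, out = [34, 22, 32, 28, 30]
After iteration 9: temp = 14, out = [34, 22, 32, 28, 30, 28]
Loop ends.
sum(out) = 174

Final answer: 174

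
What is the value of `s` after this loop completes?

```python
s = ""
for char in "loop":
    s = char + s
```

Let's trace through this code step by step.

Initialize: s = ''
Entering loop: for char in "loop":
After iteration 1: char = 'l', s = 'l'
After iteration 2: char = 'o', s = 'ol'
After iteration 3: char = 'o', s = 'ool'
After iteration 4: char = 'p', s = 'pool'
Loop ends.

Final answer: 'pool'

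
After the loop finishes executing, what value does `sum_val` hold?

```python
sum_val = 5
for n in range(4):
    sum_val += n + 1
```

Let's trace through this code step by step.

Initialize: sum_val = 5
Entering loop: for n in range(4):
After iteration 1: n = 0, sum_val = 6
After iteration 2: n = 1, sum_val = 8
After iteration 3: n = 2, sum_val = 11
After iteration 4: n = 3, sum_val = 15
Loop ends.

Final answer: 15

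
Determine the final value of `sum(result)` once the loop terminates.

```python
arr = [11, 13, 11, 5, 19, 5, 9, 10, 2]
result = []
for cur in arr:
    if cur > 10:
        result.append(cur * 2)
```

Let's trace through this code step by step.

Initialize: arr = [11, 13, 11, 5, 19, 5, 9, 10, 2]
Initialize: result = []
Entering loop: for cur in arr:
After iteration 1: cur = 11, result = [22]
After iteration 2: cur = 13, result = [22, 26]
After iteration 3: cur = 11, result = [22, 26, 22]
After iteration 4: cur = 5, result = [22, 26, 22]
After iteration 5: cur = 19, result = [22, 26, 22, 38]
After iteration 6: cur = 5, result = [22, 26, 22, 38]
After iteration 7: cur = 9, result = [22, 26, 22, 38]
After iteration 8: cur = 10, result = [22, 26, 22, 38]
After iteration 9: cur = 2, result = [22, 26, 22, 38]
Loop ends.
sum(result) = 108

Final answer: 108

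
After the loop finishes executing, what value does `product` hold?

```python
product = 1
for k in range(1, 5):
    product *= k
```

Let's trace through this code step by step.

Initialize: product = 1
Entering loop: for k in range(1, 5):
After iteration 1: k = 1, product = 1
After iteration 2: k = 2, product = 2
After iteration 3: k = 3, product = 6
After iteration 4: k = 4, product = 24
Loop ends.

Final answer: 24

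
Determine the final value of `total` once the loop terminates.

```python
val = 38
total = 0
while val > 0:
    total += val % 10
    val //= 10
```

Let's trace through this code step by step.

Initialize: val = 38
Initialize: total = 0
Entering loop: while val > 0:
After iteration 1: val = 3, total = 8
After iteration 2: val = 0, total = 11
Loop ends.

Final answer: 11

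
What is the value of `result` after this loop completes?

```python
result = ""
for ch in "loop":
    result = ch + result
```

Let's trace through this code step by step.

Initialize: result = ''
Entering loop: for ch in "loop":
After iteration 1: ch = 'l', result = 'l'
After iteration 2: ch = 'o', result = 'ol'
After iteration 3: ch = 'o', result = 'ool'
After iteration 4: ch = 'p', result = 'pool'
Loop ends.

Final answer: 'pool'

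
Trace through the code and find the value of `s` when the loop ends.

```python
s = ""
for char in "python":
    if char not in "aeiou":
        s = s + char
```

Let's trace through this code step by step.

Initialize: s = ''
Entering loop: for char in "python":
After iteration 1: char = 'p', s = 'p'
After iteration 2: char = 'y', s = 'py'
After iteration 3: char = 't', s = 'pyt'
After iteration 4: char = 'h', s = 'pyth'
After iteration 5: char = 'o', s = 'pyth'
After iteration 6: char = 'n', s = 'pythn'
Loop ends.

Final answer: 'pythn'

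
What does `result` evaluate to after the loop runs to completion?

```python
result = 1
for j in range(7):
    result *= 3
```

Let's trace through this code step by step.

Initialize: result = 1
Entering loop: for j in range(7):
After iteration 1: j = 0, result = 3
After iteration 2: j = 1, result = 9
After iteration 3: j = 2, result = 27
After iteration 4: j = 3, result = 81
After iteration 5: j = 4, result = 243
After iteration 6: j = 5, result = 729
After iteration 7: j = 6, result = 2187
Loop ends.

Final answer: 2187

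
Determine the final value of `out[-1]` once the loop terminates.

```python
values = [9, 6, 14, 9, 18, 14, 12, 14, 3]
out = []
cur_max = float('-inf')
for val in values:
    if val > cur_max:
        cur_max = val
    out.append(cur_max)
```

Let's trace through this code step by step.

Initialize: values = [9, 6, 14, 9, 18, 14, 12, 14, 3]
Initialize: out = []
Initialize: cur_max = -inf
Entering loop: for val in values:
After iteration 1: val = 9, out = [9], cur_max = 9
After iteration 2: val = 6, out = [9, 9], cur_max = 9
After iteration 3: val = 14, out = [9, 9, 14], cur_max = 14
After iteration 4: val = 9, out = [9, 9, 14, 14], cur_max = 14
After iteration 5: val = 18, out = [9, 9, 14, 14, 18], cur_max = 18
After iteration 6: val = 14, out = [9, 9, 14, 14, 18, 18], cur_max = 18
After iteration 7: val = 12, out = [9, 9, 14, 14, 18, 18, 18], cur_max = 18
After iteration 8: val = 14, out = [9, 9, 14, 14, 18, 18, 18, 18], cur_max = 18
After iteration 9: val = 3, out = [9, 9, 14, 14, 18, 18, 18, 18, 18], cur_max = 18
Loop ends.
out[-1] = 18

Final answer: 18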